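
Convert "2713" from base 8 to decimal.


Input: "2713" in base 8
Positional expansion:
  Digit '2' (value 2) x 8^3 = 1024
  Digit '7' (value 7) x 8^2 = 448
  Digit '1' (value 1) x 8^1 = 8
  Digit '3' (value 3) x 8^0 = 3
Sum = 1483

1483


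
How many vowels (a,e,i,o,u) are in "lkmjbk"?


Input: lkmjbk
Checking each character:
  'l' at position 0: consonant
  'k' at position 1: consonant
  'm' at position 2: consonant
  'j' at position 3: consonant
  'b' at position 4: consonant
  'k' at position 5: consonant
Total vowels: 0

0


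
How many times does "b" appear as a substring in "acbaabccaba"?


Searching for "b" in "acbaabccaba"
Scanning each position:
  Position 0: "a" => no
  Position 1: "c" => no
  Position 2: "b" => MATCH
  Position 3: "a" => no
  Position 4: "a" => no
  Position 5: "b" => MATCH
  Position 6: "c" => no
  Position 7: "c" => no
  Position 8: "a" => no
  Position 9: "b" => MATCH
  Position 10: "a" => no
Total occurrences: 3

3


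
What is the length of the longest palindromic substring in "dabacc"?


Input: "dabacc"
Checking substrings for palindromes:
  [1:4] "aba" (len 3) => palindrome
  [4:6] "cc" (len 2) => palindrome
Longest palindromic substring: "aba" with length 3

3


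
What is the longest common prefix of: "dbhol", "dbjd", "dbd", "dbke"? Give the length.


Words: dbhol, dbjd, dbd, dbke
  Position 0: all 'd' => match
  Position 1: all 'b' => match
  Position 2: ('h', 'j', 'd', 'k') => mismatch, stop
LCP = "db" (length 2)

2


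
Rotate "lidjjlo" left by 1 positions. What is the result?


Input: "lidjjlo", rotate left by 1
First 1 characters: "l"
Remaining characters: "idjjlo"
Concatenate remaining + first: "idjjlo" + "l" = "idjjlol"

idjjlol


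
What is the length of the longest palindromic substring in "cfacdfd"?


Input: "cfacdfd"
Checking substrings for palindromes:
  [4:7] "dfd" (len 3) => palindrome
Longest palindromic substring: "dfd" with length 3

3


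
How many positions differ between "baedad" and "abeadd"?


Comparing "baedad" and "abeadd" position by position:
  Position 0: 'b' vs 'a' => DIFFER
  Position 1: 'a' vs 'b' => DIFFER
  Position 2: 'e' vs 'e' => same
  Position 3: 'd' vs 'a' => DIFFER
  Position 4: 'a' vs 'd' => DIFFER
  Position 5: 'd' vs 'd' => same
Positions that differ: 4

4


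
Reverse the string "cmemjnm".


Input: cmemjnm
Reading characters right to left:
  Position 6: 'm'
  Position 5: 'n'
  Position 4: 'j'
  Position 3: 'm'
  Position 2: 'e'
  Position 1: 'm'
  Position 0: 'c'
Reversed: mnjmemc

mnjmemc


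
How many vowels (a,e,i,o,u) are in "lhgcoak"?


Input: lhgcoak
Checking each character:
  'l' at position 0: consonant
  'h' at position 1: consonant
  'g' at position 2: consonant
  'c' at position 3: consonant
  'o' at position 4: vowel (running total: 1)
  'a' at position 5: vowel (running total: 2)
  'k' at position 6: consonant
Total vowels: 2

2


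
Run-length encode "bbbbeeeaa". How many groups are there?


Input: bbbbeeeaa
Scanning for consecutive runs:
  Group 1: 'b' x 4 (positions 0-3)
  Group 2: 'e' x 3 (positions 4-6)
  Group 3: 'a' x 2 (positions 7-8)
Total groups: 3

3


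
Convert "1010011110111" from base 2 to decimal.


Input: "1010011110111" in base 2
Positional expansion:
  Digit '1' (value 1) x 2^12 = 4096
  Digit '0' (value 0) x 2^11 = 0
  Digit '1' (value 1) x 2^10 = 1024
  Digit '0' (value 0) x 2^9 = 0
  Digit '0' (value 0) x 2^8 = 0
  Digit '1' (value 1) x 2^7 = 128
  Digit '1' (value 1) x 2^6 = 64
  Digit '1' (value 1) x 2^5 = 32
  Digit '1' (value 1) x 2^4 = 16
  Digit '0' (value 0) x 2^3 = 0
  Digit '1' (value 1) x 2^2 = 4
  Digit '1' (value 1) x 2^1 = 2
  Digit '1' (value 1) x 2^0 = 1
Sum = 5367

5367


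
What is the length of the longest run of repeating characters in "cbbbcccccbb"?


Input: "cbbbcccccbb"
Scanning for longest run:
  Position 1 ('b'): new char, reset run to 1
  Position 2 ('b'): continues run of 'b', length=2
  Position 3 ('b'): continues run of 'b', length=3
  Position 4 ('c'): new char, reset run to 1
  Position 5 ('c'): continues run of 'c', length=2
  Position 6 ('c'): continues run of 'c', length=3
  Position 7 ('c'): continues run of 'c', length=4
  Position 8 ('c'): continues run of 'c', length=5
  Position 9 ('b'): new char, reset run to 1
  Position 10 ('b'): continues run of 'b', length=2
Longest run: 'c' with length 5

5


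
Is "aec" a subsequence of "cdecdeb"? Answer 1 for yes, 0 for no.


Check if "aec" is a subsequence of "cdecdeb"
Greedy scan:
  Position 0 ('c'): no match needed
  Position 1 ('d'): no match needed
  Position 2 ('e'): no match needed
  Position 3 ('c'): no match needed
  Position 4 ('d'): no match needed
  Position 5 ('e'): no match needed
  Position 6 ('b'): no match needed
Only matched 0/3 characters => not a subsequence

0


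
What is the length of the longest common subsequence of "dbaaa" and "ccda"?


LCS of "dbaaa" and "ccda"
DP table:
           c    c    d    a
      0    0    0    0    0
  d   0    0    0    1    1
  b   0    0    0    1    1
  a   0    0    0    1    2
  a   0    0    0    1    2
  a   0    0    0    1    2
LCS length = dp[5][4] = 2

2


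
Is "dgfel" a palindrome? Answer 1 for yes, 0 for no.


Input: dgfel
Reversed: lefgd
  Compare pos 0 ('d') with pos 4 ('l'): MISMATCH
  Compare pos 1 ('g') with pos 3 ('e'): MISMATCH
Result: not a palindrome

0


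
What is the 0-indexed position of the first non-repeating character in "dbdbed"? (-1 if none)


Input: dbdbed
Character frequencies:
  'b': 2
  'd': 3
  'e': 1
Scanning left to right for freq == 1:
  Position 0 ('d'): freq=3, skip
  Position 1 ('b'): freq=2, skip
  Position 2 ('d'): freq=3, skip
  Position 3 ('b'): freq=2, skip
  Position 4 ('e'): unique! => answer = 4

4


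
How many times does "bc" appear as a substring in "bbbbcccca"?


Searching for "bc" in "bbbbcccca"
Scanning each position:
  Position 0: "bb" => no
  Position 1: "bb" => no
  Position 2: "bb" => no
  Position 3: "bc" => MATCH
  Position 4: "cc" => no
  Position 5: "cc" => no
  Position 6: "cc" => no
  Position 7: "ca" => no
Total occurrences: 1

1


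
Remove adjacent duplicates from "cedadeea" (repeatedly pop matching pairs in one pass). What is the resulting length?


Input: cedadeea
Stack-based adjacent duplicate removal:
  Read 'c': push. Stack: c
  Read 'e': push. Stack: ce
  Read 'd': push. Stack: ced
  Read 'a': push. Stack: ceda
  Read 'd': push. Stack: cedad
  Read 'e': push. Stack: cedade
  Read 'e': matches stack top 'e' => pop. Stack: cedad
  Read 'a': push. Stack: cedada
Final stack: "cedada" (length 6)

6


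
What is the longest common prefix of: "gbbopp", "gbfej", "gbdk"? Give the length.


Words: gbbopp, gbfej, gbdk
  Position 0: all 'g' => match
  Position 1: all 'b' => match
  Position 2: ('b', 'f', 'd') => mismatch, stop
LCP = "gb" (length 2)

2


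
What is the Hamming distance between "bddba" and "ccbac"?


Comparing "bddba" and "ccbac" position by position:
  Position 0: 'b' vs 'c' => differ
  Position 1: 'd' vs 'c' => differ
  Position 2: 'd' vs 'b' => differ
  Position 3: 'b' vs 'a' => differ
  Position 4: 'a' vs 'c' => differ
Total differences (Hamming distance): 5

5


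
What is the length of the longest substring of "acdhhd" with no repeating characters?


Input: "acdhhd"
Sliding window (track last position of each char):
  Position 0 ('a'): window [0,0] length 1 -- new best
  Position 1 ('c'): window [0,1] length 2 -- new best
  Position 2 ('d'): window [0,2] length 3 -- new best
  Position 3 ('h'): window [0,3] length 4 -- new best
  Position 4 ('h'): repeat (last at 3), move window start to 4
  Position 4 ('h'): window [4,4] length 1
  Position 5 ('d'): window [4,5] length 2
Longest substring with no repeats: "acdh" with length 4

4


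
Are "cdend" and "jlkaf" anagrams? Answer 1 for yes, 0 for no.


Strings: "cdend", "jlkaf"
Sorted first:  cdden
Sorted second: afjkl
Differ at position 0: 'c' vs 'a' => not anagrams

0


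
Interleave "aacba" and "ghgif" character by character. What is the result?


Interleaving "aacba" and "ghgif":
  Position 0: 'a' from first, 'g' from second => "ag"
  Position 1: 'a' from first, 'h' from second => "ah"
  Position 2: 'c' from first, 'g' from second => "cg"
  Position 3: 'b' from first, 'i' from second => "bi"
  Position 4: 'a' from first, 'f' from second => "af"
Result: agahcgbiaf

agahcgbiaf


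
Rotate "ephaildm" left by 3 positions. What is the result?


Input: "ephaildm", rotate left by 3
First 3 characters: "eph"
Remaining characters: "aildm"
Concatenate remaining + first: "aildm" + "eph" = "aildmeph"

aildmeph


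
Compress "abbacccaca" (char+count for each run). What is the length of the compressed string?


Input: abbacccaca
Runs:
  'a' x 1 => "a1"
  'b' x 2 => "b2"
  'a' x 1 => "a1"
  'c' x 3 => "c3"
  'a' x 1 => "a1"
  'c' x 1 => "c1"
  'a' x 1 => "a1"
Compressed: "a1b2a1c3a1c1a1"
Compressed length: 14

14


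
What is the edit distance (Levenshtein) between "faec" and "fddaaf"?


Computing edit distance: "faec" -> "fddaaf"
DP table:
           f    d    d    a    a    f
      0    1    2    3    4    5    6
  f   1    0    1    2    3    4    5
  a   2    1    1    2    2    3    4
  e   3    2    2    2    3    3    4
  c   4    3    3    3    3    4    4
Edit distance = dp[4][6] = 4

4


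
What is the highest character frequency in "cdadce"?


Input: cdadce
Character counts:
  'a': 1
  'c': 2
  'd': 2
  'e': 1
Maximum frequency: 2

2


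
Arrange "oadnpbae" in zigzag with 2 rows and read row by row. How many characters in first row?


Zigzag "oadnpbae" into 2 rows:
Placing characters:
  'o' => row 0
  'a' => row 1
  'd' => row 0
  'n' => row 1
  'p' => row 0
  'b' => row 1
  'a' => row 0
  'e' => row 1
Rows:
  Row 0: "odpa"
  Row 1: "anbe"
First row length: 4

4


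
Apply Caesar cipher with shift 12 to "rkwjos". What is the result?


Caesar cipher: shift "rkwjos" by 12
  'r' (pos 17) + 12 = pos 3 = 'd'
  'k' (pos 10) + 12 = pos 22 = 'w'
  'w' (pos 22) + 12 = pos 8 = 'i'
  'j' (pos 9) + 12 = pos 21 = 'v'
  'o' (pos 14) + 12 = pos 0 = 'a'
  's' (pos 18) + 12 = pos 4 = 'e'
Result: dwivae

dwivae


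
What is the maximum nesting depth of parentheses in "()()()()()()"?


Input: "()()()()()()"
Tracking depth:
  Position 0 '(': depth becomes 1
  Position 1 ')': depth becomes 0
  Position 2 '(': depth becomes 1
  Position 3 ')': depth becomes 0
  Position 4 '(': depth becomes 1
  Position 5 ')': depth becomes 0
  Position 6 '(': depth becomes 1
  Position 7 ')': depth becomes 0
  Position 8 '(': depth becomes 1
  Position 9 ')': depth becomes 0
  Position 10 '(': depth becomes 1
  Position 11 ')': depth becomes 0
Maximum depth reached: 1

1


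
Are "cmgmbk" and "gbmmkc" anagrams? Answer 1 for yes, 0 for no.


Strings: "cmgmbk", "gbmmkc"
Sorted first:  bcgkmm
Sorted second: bcgkmm
Sorted forms match => anagrams

1


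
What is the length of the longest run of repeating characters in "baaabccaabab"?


Input: "baaabccaabab"
Scanning for longest run:
  Position 1 ('a'): new char, reset run to 1
  Position 2 ('a'): continues run of 'a', length=2
  Position 3 ('a'): continues run of 'a', length=3
  Position 4 ('b'): new char, reset run to 1
  Position 5 ('c'): new char, reset run to 1
  Position 6 ('c'): continues run of 'c', length=2
  Position 7 ('a'): new char, reset run to 1
  Position 8 ('a'): continues run of 'a', length=2
  Position 9 ('b'): new char, reset run to 1
  Position 10 ('a'): new char, reset run to 1
  Position 11 ('b'): new char, reset run to 1
Longest run: 'a' with length 3

3


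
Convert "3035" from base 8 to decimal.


Input: "3035" in base 8
Positional expansion:
  Digit '3' (value 3) x 8^3 = 1536
  Digit '0' (value 0) x 8^2 = 0
  Digit '3' (value 3) x 8^1 = 24
  Digit '5' (value 5) x 8^0 = 5
Sum = 1565

1565


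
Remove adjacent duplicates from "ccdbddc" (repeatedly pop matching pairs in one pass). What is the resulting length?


Input: ccdbddc
Stack-based adjacent duplicate removal:
  Read 'c': push. Stack: c
  Read 'c': matches stack top 'c' => pop. Stack: (empty)
  Read 'd': push. Stack: d
  Read 'b': push. Stack: db
  Read 'd': push. Stack: dbd
  Read 'd': matches stack top 'd' => pop. Stack: db
  Read 'c': push. Stack: dbc
Final stack: "dbc" (length 3)

3


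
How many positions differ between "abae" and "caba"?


Comparing "abae" and "caba" position by position:
  Position 0: 'a' vs 'c' => DIFFER
  Position 1: 'b' vs 'a' => DIFFER
  Position 2: 'a' vs 'b' => DIFFER
  Position 3: 'e' vs 'a' => DIFFER
Positions that differ: 4

4


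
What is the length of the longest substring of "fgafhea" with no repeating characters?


Input: "fgafhea"
Sliding window (track last position of each char):
  Position 0 ('f'): window [0,0] length 1 -- new best
  Position 1 ('g'): window [0,1] length 2 -- new best
  Position 2 ('a'): window [0,2] length 3 -- new best
  Position 3 ('f'): repeat (last at 0), move window start to 1
  Position 3 ('f'): window [1,3] length 3
  Position 4 ('h'): window [1,4] length 4 -- new best
  Position 5 ('e'): window [1,5] length 5 -- new best
  Position 6 ('a'): repeat (last at 2), move window start to 3
  Position 6 ('a'): window [3,6] length 4
Longest substring with no repeats: "gafhe" with length 5

5


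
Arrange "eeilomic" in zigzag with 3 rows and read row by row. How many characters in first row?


Zigzag "eeilomic" into 3 rows:
Placing characters:
  'e' => row 0
  'e' => row 1
  'i' => row 2
  'l' => row 1
  'o' => row 0
  'm' => row 1
  'i' => row 2
  'c' => row 1
Rows:
  Row 0: "eo"
  Row 1: "elmc"
  Row 2: "ii"
First row length: 2

2


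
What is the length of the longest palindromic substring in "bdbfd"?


Input: "bdbfd"
Checking substrings for palindromes:
  [0:3] "bdb" (len 3) => palindrome
Longest palindromic substring: "bdb" with length 3

3


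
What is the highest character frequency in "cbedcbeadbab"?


Input: cbedcbeadbab
Character counts:
  'a': 2
  'b': 4
  'c': 2
  'd': 2
  'e': 2
Maximum frequency: 4

4


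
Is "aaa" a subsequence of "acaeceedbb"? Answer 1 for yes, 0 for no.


Check if "aaa" is a subsequence of "acaeceedbb"
Greedy scan:
  Position 0 ('a'): matches sub[0] = 'a'
  Position 1 ('c'): no match needed
  Position 2 ('a'): matches sub[1] = 'a'
  Position 3 ('e'): no match needed
  Position 4 ('c'): no match needed
  Position 5 ('e'): no match needed
  Position 6 ('e'): no match needed
  Position 7 ('d'): no match needed
  Position 8 ('b'): no match needed
  Position 9 ('b'): no match needed
Only matched 2/3 characters => not a subsequence

0


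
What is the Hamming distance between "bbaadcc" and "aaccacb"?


Comparing "bbaadcc" and "aaccacb" position by position:
  Position 0: 'b' vs 'a' => differ
  Position 1: 'b' vs 'a' => differ
  Position 2: 'a' vs 'c' => differ
  Position 3: 'a' vs 'c' => differ
  Position 4: 'd' vs 'a' => differ
  Position 5: 'c' vs 'c' => same
  Position 6: 'c' vs 'b' => differ
Total differences (Hamming distance): 6

6


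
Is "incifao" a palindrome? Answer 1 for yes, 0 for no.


Input: incifao
Reversed: oaficni
  Compare pos 0 ('i') with pos 6 ('o'): MISMATCH
  Compare pos 1 ('n') with pos 5 ('a'): MISMATCH
  Compare pos 2 ('c') with pos 4 ('f'): MISMATCH
Result: not a palindrome

0


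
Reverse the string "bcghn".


Input: bcghn
Reading characters right to left:
  Position 4: 'n'
  Position 3: 'h'
  Position 2: 'g'
  Position 1: 'c'
  Position 0: 'b'
Reversed: nhgcb

nhgcb


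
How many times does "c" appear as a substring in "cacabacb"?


Searching for "c" in "cacabacb"
Scanning each position:
  Position 0: "c" => MATCH
  Position 1: "a" => no
  Position 2: "c" => MATCH
  Position 3: "a" => no
  Position 4: "b" => no
  Position 5: "a" => no
  Position 6: "c" => MATCH
  Position 7: "b" => no
Total occurrences: 3

3


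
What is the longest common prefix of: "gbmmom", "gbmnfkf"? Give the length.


Words: gbmmom, gbmnfkf
  Position 0: all 'g' => match
  Position 1: all 'b' => match
  Position 2: all 'm' => match
  Position 3: ('m', 'n') => mismatch, stop
LCP = "gbm" (length 3)

3


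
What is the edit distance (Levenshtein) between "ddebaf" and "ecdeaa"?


Computing edit distance: "ddebaf" -> "ecdeaa"
DP table:
           e    c    d    e    a    a
      0    1    2    3    4    5    6
  d   1    1    2    2    3    4    5
  d   2    2    2    2    3    4    5
  e   3    2    3    3    2    3    4
  b   4    3    3    4    3    3    4
  a   5    4    4    4    4    3    3
  f   6    5    5    5    5    4    4
Edit distance = dp[6][6] = 4

4


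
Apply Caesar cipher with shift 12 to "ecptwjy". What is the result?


Caesar cipher: shift "ecptwjy" by 12
  'e' (pos 4) + 12 = pos 16 = 'q'
  'c' (pos 2) + 12 = pos 14 = 'o'
  'p' (pos 15) + 12 = pos 1 = 'b'
  't' (pos 19) + 12 = pos 5 = 'f'
  'w' (pos 22) + 12 = pos 8 = 'i'
  'j' (pos 9) + 12 = pos 21 = 'v'
  'y' (pos 24) + 12 = pos 10 = 'k'
Result: qobfivk

qobfivk


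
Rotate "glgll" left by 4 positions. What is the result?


Input: "glgll", rotate left by 4
First 4 characters: "glgl"
Remaining characters: "l"
Concatenate remaining + first: "l" + "glgl" = "lglgl"

lglgl


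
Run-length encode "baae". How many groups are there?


Input: baae
Scanning for consecutive runs:
  Group 1: 'b' x 1 (positions 0-0)
  Group 2: 'a' x 2 (positions 1-2)
  Group 3: 'e' x 1 (positions 3-3)
Total groups: 3

3


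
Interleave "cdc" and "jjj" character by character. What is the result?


Interleaving "cdc" and "jjj":
  Position 0: 'c' from first, 'j' from second => "cj"
  Position 1: 'd' from first, 'j' from second => "dj"
  Position 2: 'c' from first, 'j' from second => "cj"
Result: cjdjcj

cjdjcj


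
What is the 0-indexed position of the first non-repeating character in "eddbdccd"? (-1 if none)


Input: eddbdccd
Character frequencies:
  'b': 1
  'c': 2
  'd': 4
  'e': 1
Scanning left to right for freq == 1:
  Position 0 ('e'): unique! => answer = 0

0


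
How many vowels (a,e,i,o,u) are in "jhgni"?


Input: jhgni
Checking each character:
  'j' at position 0: consonant
  'h' at position 1: consonant
  'g' at position 2: consonant
  'n' at position 3: consonant
  'i' at position 4: vowel (running total: 1)
Total vowels: 1

1


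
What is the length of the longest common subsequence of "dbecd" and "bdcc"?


LCS of "dbecd" and "bdcc"
DP table:
           b    d    c    c
      0    0    0    0    0
  d   0    0    1    1    1
  b   0    1    1    1    1
  e   0    1    1    1    1
  c   0    1    1    2    2
  d   0    1    2    2    2
LCS length = dp[5][4] = 2

2


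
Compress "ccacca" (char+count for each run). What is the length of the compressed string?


Input: ccacca
Runs:
  'c' x 2 => "c2"
  'a' x 1 => "a1"
  'c' x 2 => "c2"
  'a' x 1 => "a1"
Compressed: "c2a1c2a1"
Compressed length: 8

8


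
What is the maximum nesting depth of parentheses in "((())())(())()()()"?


Input: "((())())(())()()()"
Tracking depth:
  Position 0 '(': depth becomes 1
  Position 1 '(': depth becomes 2
  Position 2 '(': depth becomes 3
  Position 3 ')': depth becomes 2
  Position 4 ')': depth becomes 1
  Position 5 '(': depth becomes 2
  Position 6 ')': depth becomes 1
  Position 7 ')': depth becomes 0
  Position 8 '(': depth becomes 1
  Position 9 '(': depth becomes 2
  Position 10 ')': depth becomes 1
  Position 11 ')': depth becomes 0
  Position 12 '(': depth becomes 1
  Position 13 ')': depth becomes 0
  Position 14 '(': depth becomes 1
  Position 15 ')': depth becomes 0
  Position 16 '(': depth becomes 1
  Position 17 ')': depth becomes 0
Maximum depth reached: 3

3


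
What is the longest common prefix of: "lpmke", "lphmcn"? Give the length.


Words: lpmke, lphmcn
  Position 0: all 'l' => match
  Position 1: all 'p' => match
  Position 2: ('m', 'h') => mismatch, stop
LCP = "lp" (length 2)

2


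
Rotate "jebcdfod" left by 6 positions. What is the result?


Input: "jebcdfod", rotate left by 6
First 6 characters: "jebcdf"
Remaining characters: "od"
Concatenate remaining + first: "od" + "jebcdf" = "odjebcdf"

odjebcdf


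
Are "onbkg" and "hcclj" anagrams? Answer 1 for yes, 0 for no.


Strings: "onbkg", "hcclj"
Sorted first:  bgkno
Sorted second: cchjl
Differ at position 0: 'b' vs 'c' => not anagrams

0


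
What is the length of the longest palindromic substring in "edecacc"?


Input: "edecacc"
Checking substrings for palindromes:
  [0:3] "ede" (len 3) => palindrome
  [3:6] "cac" (len 3) => palindrome
  [5:7] "cc" (len 2) => palindrome
Longest palindromic substring: "ede" with length 3

3


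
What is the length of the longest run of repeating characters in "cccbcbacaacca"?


Input: "cccbcbacaacca"
Scanning for longest run:
  Position 1 ('c'): continues run of 'c', length=2
  Position 2 ('c'): continues run of 'c', length=3
  Position 3 ('b'): new char, reset run to 1
  Position 4 ('c'): new char, reset run to 1
  Position 5 ('b'): new char, reset run to 1
  Position 6 ('a'): new char, reset run to 1
  Position 7 ('c'): new char, reset run to 1
  Position 8 ('a'): new char, reset run to 1
  Position 9 ('a'): continues run of 'a', length=2
  Position 10 ('c'): new char, reset run to 1
  Position 11 ('c'): continues run of 'c', length=2
  Position 12 ('a'): new char, reset run to 1
Longest run: 'c' with length 3

3


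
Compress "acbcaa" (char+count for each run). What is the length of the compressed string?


Input: acbcaa
Runs:
  'a' x 1 => "a1"
  'c' x 1 => "c1"
  'b' x 1 => "b1"
  'c' x 1 => "c1"
  'a' x 2 => "a2"
Compressed: "a1c1b1c1a2"
Compressed length: 10

10


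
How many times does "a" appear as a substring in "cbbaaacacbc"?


Searching for "a" in "cbbaaacacbc"
Scanning each position:
  Position 0: "c" => no
  Position 1: "b" => no
  Position 2: "b" => no
  Position 3: "a" => MATCH
  Position 4: "a" => MATCH
  Position 5: "a" => MATCH
  Position 6: "c" => no
  Position 7: "a" => MATCH
  Position 8: "c" => no
  Position 9: "b" => no
  Position 10: "c" => no
Total occurrences: 4

4


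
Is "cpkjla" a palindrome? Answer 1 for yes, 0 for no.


Input: cpkjla
Reversed: aljkpc
  Compare pos 0 ('c') with pos 5 ('a'): MISMATCH
  Compare pos 1 ('p') with pos 4 ('l'): MISMATCH
  Compare pos 2 ('k') with pos 3 ('j'): MISMATCH
Result: not a palindrome

0


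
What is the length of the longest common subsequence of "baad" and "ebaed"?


LCS of "baad" and "ebaed"
DP table:
           e    b    a    e    d
      0    0    0    0    0    0
  b   0    0    1    1    1    1
  a   0    0    1    2    2    2
  a   0    0    1    2    2    2
  d   0    0    1    2    2    3
LCS length = dp[4][5] = 3

3


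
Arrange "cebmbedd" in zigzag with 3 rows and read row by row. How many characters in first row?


Zigzag "cebmbedd" into 3 rows:
Placing characters:
  'c' => row 0
  'e' => row 1
  'b' => row 2
  'm' => row 1
  'b' => row 0
  'e' => row 1
  'd' => row 2
  'd' => row 1
Rows:
  Row 0: "cb"
  Row 1: "emed"
  Row 2: "bd"
First row length: 2

2


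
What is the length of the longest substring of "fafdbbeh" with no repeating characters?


Input: "fafdbbeh"
Sliding window (track last position of each char):
  Position 0 ('f'): window [0,0] length 1 -- new best
  Position 1 ('a'): window [0,1] length 2 -- new best
  Position 2 ('f'): repeat (last at 0), move window start to 1
  Position 2 ('f'): window [1,2] length 2
  Position 3 ('d'): window [1,3] length 3 -- new best
  Position 4 ('b'): window [1,4] length 4 -- new best
  Position 5 ('b'): repeat (last at 4), move window start to 5
  Position 5 ('b'): window [5,5] length 1
  Position 6 ('e'): window [5,6] length 2
  Position 7 ('h'): window [5,7] length 3
Longest substring with no repeats: "afdb" with length 4

4


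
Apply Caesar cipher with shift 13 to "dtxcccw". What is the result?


Caesar cipher: shift "dtxcccw" by 13
  'd' (pos 3) + 13 = pos 16 = 'q'
  't' (pos 19) + 13 = pos 6 = 'g'
  'x' (pos 23) + 13 = pos 10 = 'k'
  'c' (pos 2) + 13 = pos 15 = 'p'
  'c' (pos 2) + 13 = pos 15 = 'p'
  'c' (pos 2) + 13 = pos 15 = 'p'
  'w' (pos 22) + 13 = pos 9 = 'j'
Result: qgkpppj

qgkpppj


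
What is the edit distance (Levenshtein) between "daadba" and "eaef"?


Computing edit distance: "daadba" -> "eaef"
DP table:
           e    a    e    f
      0    1    2    3    4
  d   1    1    2    3    4
  a   2    2    1    2    3
  a   3    3    2    2    3
  d   4    4    3    3    3
  b   5    5    4    4    4
  a   6    6    5    5    5
Edit distance = dp[6][4] = 5

5


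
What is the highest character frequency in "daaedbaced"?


Input: daaedbaced
Character counts:
  'a': 3
  'b': 1
  'c': 1
  'd': 3
  'e': 2
Maximum frequency: 3

3


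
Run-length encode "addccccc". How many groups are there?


Input: addccccc
Scanning for consecutive runs:
  Group 1: 'a' x 1 (positions 0-0)
  Group 2: 'd' x 2 (positions 1-2)
  Group 3: 'c' x 5 (positions 3-7)
Total groups: 3

3


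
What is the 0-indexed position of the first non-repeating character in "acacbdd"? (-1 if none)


Input: acacbdd
Character frequencies:
  'a': 2
  'b': 1
  'c': 2
  'd': 2
Scanning left to right for freq == 1:
  Position 0 ('a'): freq=2, skip
  Position 1 ('c'): freq=2, skip
  Position 2 ('a'): freq=2, skip
  Position 3 ('c'): freq=2, skip
  Position 4 ('b'): unique! => answer = 4

4


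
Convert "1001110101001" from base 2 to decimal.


Input: "1001110101001" in base 2
Positional expansion:
  Digit '1' (value 1) x 2^12 = 4096
  Digit '0' (value 0) x 2^11 = 0
  Digit '0' (value 0) x 2^10 = 0
  Digit '1' (value 1) x 2^9 = 512
  Digit '1' (value 1) x 2^8 = 256
  Digit '1' (value 1) x 2^7 = 128
  Digit '0' (value 0) x 2^6 = 0
  Digit '1' (value 1) x 2^5 = 32
  Digit '0' (value 0) x 2^4 = 0
  Digit '1' (value 1) x 2^3 = 8
  Digit '0' (value 0) x 2^2 = 0
  Digit '0' (value 0) x 2^1 = 0
  Digit '1' (value 1) x 2^0 = 1
Sum = 5033

5033


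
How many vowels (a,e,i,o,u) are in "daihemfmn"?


Input: daihemfmn
Checking each character:
  'd' at position 0: consonant
  'a' at position 1: vowel (running total: 1)
  'i' at position 2: vowel (running total: 2)
  'h' at position 3: consonant
  'e' at position 4: vowel (running total: 3)
  'm' at position 5: consonant
  'f' at position 6: consonant
  'm' at position 7: consonant
  'n' at position 8: consonant
Total vowels: 3

3


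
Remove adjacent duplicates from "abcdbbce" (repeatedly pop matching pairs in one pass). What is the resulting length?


Input: abcdbbce
Stack-based adjacent duplicate removal:
  Read 'a': push. Stack: a
  Read 'b': push. Stack: ab
  Read 'c': push. Stack: abc
  Read 'd': push. Stack: abcd
  Read 'b': push. Stack: abcdb
  Read 'b': matches stack top 'b' => pop. Stack: abcd
  Read 'c': push. Stack: abcdc
  Read 'e': push. Stack: abcdce
Final stack: "abcdce" (length 6)

6


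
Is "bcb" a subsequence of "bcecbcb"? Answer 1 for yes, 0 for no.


Check if "bcb" is a subsequence of "bcecbcb"
Greedy scan:
  Position 0 ('b'): matches sub[0] = 'b'
  Position 1 ('c'): matches sub[1] = 'c'
  Position 2 ('e'): no match needed
  Position 3 ('c'): no match needed
  Position 4 ('b'): matches sub[2] = 'b'
  Position 5 ('c'): no match needed
  Position 6 ('b'): no match needed
All 3 characters matched => is a subsequence

1


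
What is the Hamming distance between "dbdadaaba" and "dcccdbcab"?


Comparing "dbdadaaba" and "dcccdbcab" position by position:
  Position 0: 'd' vs 'd' => same
  Position 1: 'b' vs 'c' => differ
  Position 2: 'd' vs 'c' => differ
  Position 3: 'a' vs 'c' => differ
  Position 4: 'd' vs 'd' => same
  Position 5: 'a' vs 'b' => differ
  Position 6: 'a' vs 'c' => differ
  Position 7: 'b' vs 'a' => differ
  Position 8: 'a' vs 'b' => differ
Total differences (Hamming distance): 7

7


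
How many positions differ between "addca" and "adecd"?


Comparing "addca" and "adecd" position by position:
  Position 0: 'a' vs 'a' => same
  Position 1: 'd' vs 'd' => same
  Position 2: 'd' vs 'e' => DIFFER
  Position 3: 'c' vs 'c' => same
  Position 4: 'a' vs 'd' => DIFFER
Positions that differ: 2

2


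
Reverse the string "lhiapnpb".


Input: lhiapnpb
Reading characters right to left:
  Position 7: 'b'
  Position 6: 'p'
  Position 5: 'n'
  Position 4: 'p'
  Position 3: 'a'
  Position 2: 'i'
  Position 1: 'h'
  Position 0: 'l'
Reversed: bpnpaihl

bpnpaihl


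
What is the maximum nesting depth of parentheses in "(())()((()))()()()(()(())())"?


Input: "(())()((()))()()()(()(())())"
Tracking depth:
  Position 0 '(': depth becomes 1
  Position 1 '(': depth becomes 2
  Position 2 ')': depth becomes 1
  Position 3 ')': depth becomes 0
  Position 4 '(': depth becomes 1
  Position 5 ')': depth becomes 0
  Position 6 '(': depth becomes 1
  Position 7 '(': depth becomes 2
  Position 8 '(': depth becomes 3
  Position 9 ')': depth becomes 2
  Position 10 ')': depth becomes 1
  Position 11 ')': depth becomes 0
  Position 12 '(': depth becomes 1
  Position 13 ')': depth becomes 0
  Position 14 '(': depth becomes 1
  Position 15 ')': depth becomes 0
  Position 16 '(': depth becomes 1
  Position 17 ')': depth becomes 0
  Position 18 '(': depth becomes 1
  Position 19 '(': depth becomes 2
  Position 20 ')': depth becomes 1
  Position 21 '(': depth becomes 2
  Position 22 '(': depth becomes 3
  Position 23 ')': depth becomes 2
  Position 24 ')': depth becomes 1
  Position 25 '(': depth becomes 2
  Position 26 ')': depth becomes 1
  Position 27 ')': depth becomes 0
Maximum depth reached: 3

3


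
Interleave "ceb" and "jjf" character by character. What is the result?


Interleaving "ceb" and "jjf":
  Position 0: 'c' from first, 'j' from second => "cj"
  Position 1: 'e' from first, 'j' from second => "ej"
  Position 2: 'b' from first, 'f' from second => "bf"
Result: cjejbf

cjejbf


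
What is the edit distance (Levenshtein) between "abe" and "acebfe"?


Computing edit distance: "abe" -> "acebfe"
DP table:
           a    c    e    b    f    e
      0    1    2    3    4    5    6
  a   1    0    1    2    3    4    5
  b   2    1    1    2    2    3    4
  e   3    2    2    1    2    3    3
Edit distance = dp[3][6] = 3

3


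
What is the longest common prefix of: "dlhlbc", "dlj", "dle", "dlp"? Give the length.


Words: dlhlbc, dlj, dle, dlp
  Position 0: all 'd' => match
  Position 1: all 'l' => match
  Position 2: ('h', 'j', 'e', 'p') => mismatch, stop
LCP = "dl" (length 2)

2


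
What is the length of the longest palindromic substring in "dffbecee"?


Input: "dffbecee"
Checking substrings for palindromes:
  [4:7] "ece" (len 3) => palindrome
  [1:3] "ff" (len 2) => palindrome
  [6:8] "ee" (len 2) => palindrome
Longest palindromic substring: "ece" with length 3

3


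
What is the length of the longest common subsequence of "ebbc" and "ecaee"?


LCS of "ebbc" and "ecaee"
DP table:
           e    c    a    e    e
      0    0    0    0    0    0
  e   0    1    1    1    1    1
  b   0    1    1    1    1    1
  b   0    1    1    1    1    1
  c   0    1    2    2    2    2
LCS length = dp[4][5] = 2

2


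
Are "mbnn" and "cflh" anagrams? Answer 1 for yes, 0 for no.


Strings: "mbnn", "cflh"
Sorted first:  bmnn
Sorted second: cfhl
Differ at position 0: 'b' vs 'c' => not anagrams

0


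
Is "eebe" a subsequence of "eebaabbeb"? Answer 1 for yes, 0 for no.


Check if "eebe" is a subsequence of "eebaabbeb"
Greedy scan:
  Position 0 ('e'): matches sub[0] = 'e'
  Position 1 ('e'): matches sub[1] = 'e'
  Position 2 ('b'): matches sub[2] = 'b'
  Position 3 ('a'): no match needed
  Position 4 ('a'): no match needed
  Position 5 ('b'): no match needed
  Position 6 ('b'): no match needed
  Position 7 ('e'): matches sub[3] = 'e'
  Position 8 ('b'): no match needed
All 4 characters matched => is a subsequence

1


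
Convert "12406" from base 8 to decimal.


Input: "12406" in base 8
Positional expansion:
  Digit '1' (value 1) x 8^4 = 4096
  Digit '2' (value 2) x 8^3 = 1024
  Digit '4' (value 4) x 8^2 = 256
  Digit '0' (value 0) x 8^1 = 0
  Digit '6' (value 6) x 8^0 = 6
Sum = 5382

5382


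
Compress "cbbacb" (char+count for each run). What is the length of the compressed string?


Input: cbbacb
Runs:
  'c' x 1 => "c1"
  'b' x 2 => "b2"
  'a' x 1 => "a1"
  'c' x 1 => "c1"
  'b' x 1 => "b1"
Compressed: "c1b2a1c1b1"
Compressed length: 10

10


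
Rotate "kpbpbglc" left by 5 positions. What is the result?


Input: "kpbpbglc", rotate left by 5
First 5 characters: "kpbpb"
Remaining characters: "glc"
Concatenate remaining + first: "glc" + "kpbpb" = "glckpbpb"

glckpbpb


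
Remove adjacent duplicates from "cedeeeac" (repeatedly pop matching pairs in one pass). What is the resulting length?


Input: cedeeeac
Stack-based adjacent duplicate removal:
  Read 'c': push. Stack: c
  Read 'e': push. Stack: ce
  Read 'd': push. Stack: ced
  Read 'e': push. Stack: cede
  Read 'e': matches stack top 'e' => pop. Stack: ced
  Read 'e': push. Stack: cede
  Read 'a': push. Stack: cedea
  Read 'c': push. Stack: cedeac
Final stack: "cedeac" (length 6)

6


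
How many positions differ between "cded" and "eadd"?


Comparing "cded" and "eadd" position by position:
  Position 0: 'c' vs 'e' => DIFFER
  Position 1: 'd' vs 'a' => DIFFER
  Position 2: 'e' vs 'd' => DIFFER
  Position 3: 'd' vs 'd' => same
Positions that differ: 3

3


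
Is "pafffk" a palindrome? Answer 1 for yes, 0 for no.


Input: pafffk
Reversed: kfffap
  Compare pos 0 ('p') with pos 5 ('k'): MISMATCH
  Compare pos 1 ('a') with pos 4 ('f'): MISMATCH
  Compare pos 2 ('f') with pos 3 ('f'): match
Result: not a palindrome

0


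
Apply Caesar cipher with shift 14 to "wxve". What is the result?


Caesar cipher: shift "wxve" by 14
  'w' (pos 22) + 14 = pos 10 = 'k'
  'x' (pos 23) + 14 = pos 11 = 'l'
  'v' (pos 21) + 14 = pos 9 = 'j'
  'e' (pos 4) + 14 = pos 18 = 's'
Result: kljs

kljs


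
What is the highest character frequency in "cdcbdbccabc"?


Input: cdcbdbccabc
Character counts:
  'a': 1
  'b': 3
  'c': 5
  'd': 2
Maximum frequency: 5

5


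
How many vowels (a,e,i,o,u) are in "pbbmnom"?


Input: pbbmnom
Checking each character:
  'p' at position 0: consonant
  'b' at position 1: consonant
  'b' at position 2: consonant
  'm' at position 3: consonant
  'n' at position 4: consonant
  'o' at position 5: vowel (running total: 1)
  'm' at position 6: consonant
Total vowels: 1

1


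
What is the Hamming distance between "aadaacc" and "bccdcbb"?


Comparing "aadaacc" and "bccdcbb" position by position:
  Position 0: 'a' vs 'b' => differ
  Position 1: 'a' vs 'c' => differ
  Position 2: 'd' vs 'c' => differ
  Position 3: 'a' vs 'd' => differ
  Position 4: 'a' vs 'c' => differ
  Position 5: 'c' vs 'b' => differ
  Position 6: 'c' vs 'b' => differ
Total differences (Hamming distance): 7

7


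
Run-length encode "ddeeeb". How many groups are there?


Input: ddeeeb
Scanning for consecutive runs:
  Group 1: 'd' x 2 (positions 0-1)
  Group 2: 'e' x 3 (positions 2-4)
  Group 3: 'b' x 1 (positions 5-5)
Total groups: 3

3


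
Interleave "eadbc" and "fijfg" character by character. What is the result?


Interleaving "eadbc" and "fijfg":
  Position 0: 'e' from first, 'f' from second => "ef"
  Position 1: 'a' from first, 'i' from second => "ai"
  Position 2: 'd' from first, 'j' from second => "dj"
  Position 3: 'b' from first, 'f' from second => "bf"
  Position 4: 'c' from first, 'g' from second => "cg"
Result: efaidjbfcg

efaidjbfcg


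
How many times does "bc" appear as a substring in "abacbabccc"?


Searching for "bc" in "abacbabccc"
Scanning each position:
  Position 0: "ab" => no
  Position 1: "ba" => no
  Position 2: "ac" => no
  Position 3: "cb" => no
  Position 4: "ba" => no
  Position 5: "ab" => no
  Position 6: "bc" => MATCH
  Position 7: "cc" => no
  Position 8: "cc" => no
Total occurrences: 1

1


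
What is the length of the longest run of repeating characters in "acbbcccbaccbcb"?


Input: "acbbcccbaccbcb"
Scanning for longest run:
  Position 1 ('c'): new char, reset run to 1
  Position 2 ('b'): new char, reset run to 1
  Position 3 ('b'): continues run of 'b', length=2
  Position 4 ('c'): new char, reset run to 1
  Position 5 ('c'): continues run of 'c', length=2
  Position 6 ('c'): continues run of 'c', length=3
  Position 7 ('b'): new char, reset run to 1
  Position 8 ('a'): new char, reset run to 1
  Position 9 ('c'): new char, reset run to 1
  Position 10 ('c'): continues run of 'c', length=2
  Position 11 ('b'): new char, reset run to 1
  Position 12 ('c'): new char, reset run to 1
  Position 13 ('b'): new char, reset run to 1
Longest run: 'c' with length 3

3


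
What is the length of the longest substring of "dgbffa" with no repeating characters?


Input: "dgbffa"
Sliding window (track last position of each char):
  Position 0 ('d'): window [0,0] length 1 -- new best
  Position 1 ('g'): window [0,1] length 2 -- new best
  Position 2 ('b'): window [0,2] length 3 -- new best
  Position 3 ('f'): window [0,3] length 4 -- new best
  Position 4 ('f'): repeat (last at 3), move window start to 4
  Position 4 ('f'): window [4,4] length 1
  Position 5 ('a'): window [4,5] length 2
Longest substring with no repeats: "dgbf" with length 4

4


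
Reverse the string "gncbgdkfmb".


Input: gncbgdkfmb
Reading characters right to left:
  Position 9: 'b'
  Position 8: 'm'
  Position 7: 'f'
  Position 6: 'k'
  Position 5: 'd'
  Position 4: 'g'
  Position 3: 'b'
  Position 2: 'c'
  Position 1: 'n'
  Position 0: 'g'
Reversed: bmfkdgbcng

bmfkdgbcng


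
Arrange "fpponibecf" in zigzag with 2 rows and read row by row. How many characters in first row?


Zigzag "fpponibecf" into 2 rows:
Placing characters:
  'f' => row 0
  'p' => row 1
  'p' => row 0
  'o' => row 1
  'n' => row 0
  'i' => row 1
  'b' => row 0
  'e' => row 1
  'c' => row 0
  'f' => row 1
Rows:
  Row 0: "fpnbc"
  Row 1: "poief"
First row length: 5

5


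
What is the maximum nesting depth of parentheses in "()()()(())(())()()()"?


Input: "()()()(())(())()()()"
Tracking depth:
  Position 0 '(': depth becomes 1
  Position 1 ')': depth becomes 0
  Position 2 '(': depth becomes 1
  Position 3 ')': depth becomes 0
  Position 4 '(': depth becomes 1
  Position 5 ')': depth becomes 0
  Position 6 '(': depth becomes 1
  Position 7 '(': depth becomes 2
  Position 8 ')': depth becomes 1
  Position 9 ')': depth becomes 0
  Position 10 '(': depth becomes 1
  Position 11 '(': depth becomes 2
  Position 12 ')': depth becomes 1
  Position 13 ')': depth becomes 0
  Position 14 '(': depth becomes 1
  Position 15 ')': depth becomes 0
  Position 16 '(': depth becomes 1
  Position 17 ')': depth becomes 0
  Position 18 '(': depth becomes 1
  Position 19 ')': depth becomes 0
Maximum depth reached: 2

2


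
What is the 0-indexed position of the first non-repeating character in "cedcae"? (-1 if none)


Input: cedcae
Character frequencies:
  'a': 1
  'c': 2
  'd': 1
  'e': 2
Scanning left to right for freq == 1:
  Position 0 ('c'): freq=2, skip
  Position 1 ('e'): freq=2, skip
  Position 2 ('d'): unique! => answer = 2

2


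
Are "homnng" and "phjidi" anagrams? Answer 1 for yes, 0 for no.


Strings: "homnng", "phjidi"
Sorted first:  ghmnno
Sorted second: dhiijp
Differ at position 0: 'g' vs 'd' => not anagrams

0


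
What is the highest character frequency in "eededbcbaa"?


Input: eededbcbaa
Character counts:
  'a': 2
  'b': 2
  'c': 1
  'd': 2
  'e': 3
Maximum frequency: 3

3


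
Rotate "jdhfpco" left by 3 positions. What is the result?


Input: "jdhfpco", rotate left by 3
First 3 characters: "jdh"
Remaining characters: "fpco"
Concatenate remaining + first: "fpco" + "jdh" = "fpcojdh"

fpcojdh


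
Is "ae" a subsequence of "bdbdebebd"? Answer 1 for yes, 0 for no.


Check if "ae" is a subsequence of "bdbdebebd"
Greedy scan:
  Position 0 ('b'): no match needed
  Position 1 ('d'): no match needed
  Position 2 ('b'): no match needed
  Position 3 ('d'): no match needed
  Position 4 ('e'): no match needed
  Position 5 ('b'): no match needed
  Position 6 ('e'): no match needed
  Position 7 ('b'): no match needed
  Position 8 ('d'): no match needed
Only matched 0/2 characters => not a subsequence

0
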